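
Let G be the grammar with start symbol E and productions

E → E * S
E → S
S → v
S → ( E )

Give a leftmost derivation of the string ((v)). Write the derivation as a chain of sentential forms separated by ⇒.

E ⇒ S   [E → S]
S ⇒ (E)   [S → ( E )]
(E) ⇒ (S)   [E → S]
(S) ⇒ ((E))   [S → ( E )]
((E)) ⇒ ((S))   [E → S]
((S)) ⇒ ((v))   [S → v]

E⇒S⇒(E)⇒(S)⇒((E))⇒((S))⇒((v))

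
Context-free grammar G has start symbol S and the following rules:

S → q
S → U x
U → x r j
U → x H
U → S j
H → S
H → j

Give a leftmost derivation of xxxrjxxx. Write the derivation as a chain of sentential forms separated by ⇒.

S⇒Ux⇒xHx⇒xSx⇒xUxx⇒xxHxx⇒xxSxx⇒xxUxxx⇒xxxrjxxx

S ⇒ Ux   [S → U x]
Ux ⇒ xHx   [U → x H]
xHx ⇒ xSx   [H → S]
xSx ⇒ xUxx   [S → U x]
xUxx ⇒ xxHxx   [U → x H]
xxHxx ⇒ xxSxx   [H → S]
xxSxx ⇒ xxUxxx   [S → U x]
xxUxxx ⇒ xxxrjxxx   [U → x r j]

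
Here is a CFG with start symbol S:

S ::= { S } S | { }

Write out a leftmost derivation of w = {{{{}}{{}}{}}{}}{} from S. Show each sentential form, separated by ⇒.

S ⇒ {S}S   [S ::= { S } S]
{S}S ⇒ {{S}S}S   [S ::= { S } S]
{{S}S}S ⇒ {{{S}S}S}S   [S ::= { S } S]
{{{S}S}S}S ⇒ {{{{}}S}S}S   [S ::= { }]
{{{{}}S}S}S ⇒ {{{{}}{S}S}S}S   [S ::= { S } S]
{{{{}}{S}S}S}S ⇒ {{{{}}{{}}S}S}S   [S ::= { }]
{{{{}}{{}}S}S}S ⇒ {{{{}}{{}}{}}S}S   [S ::= { }]
{{{{}}{{}}{}}S}S ⇒ {{{{}}{{}}{}}{}}S   [S ::= { }]
{{{{}}{{}}{}}{}}S ⇒ {{{{}}{{}}{}}{}}{}   [S ::= { }]

S ⇒ {S}S ⇒ {{S}S}S ⇒ {{{S}S}S}S ⇒ {{{{}}S}S}S ⇒ {{{{}}{S}S}S}S ⇒ {{{{}}{{}}S}S}S ⇒ {{{{}}{{}}{}}S}S ⇒ {{{{}}{{}}{}}{}}S ⇒ {{{{}}{{}}{}}{}}{}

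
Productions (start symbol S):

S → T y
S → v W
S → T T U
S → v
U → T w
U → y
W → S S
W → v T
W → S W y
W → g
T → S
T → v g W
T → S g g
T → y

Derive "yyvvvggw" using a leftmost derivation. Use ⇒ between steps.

S⇒TTU⇒yTU⇒yyU⇒yyTw⇒yySw⇒yyvWw⇒yyvvTw⇒yyvvvgWw⇒yyvvvggw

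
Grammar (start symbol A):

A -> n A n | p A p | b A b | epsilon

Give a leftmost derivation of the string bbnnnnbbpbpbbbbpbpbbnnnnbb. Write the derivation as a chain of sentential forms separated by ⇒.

A ⇒ bAb ⇒ bbAbb ⇒ bbnAnbb ⇒ bbnnAnnbb ⇒ bbnnnAnnnbb ⇒ bbnnnnAnnnnbb ⇒ bbnnnnbAbnnnnbb ⇒ bbnnnnbbAbbnnnnbb ⇒ bbnnnnbbpApbbnnnnbb ⇒ bbnnnnbbpbAbpbbnnnnbb ⇒ bbnnnnbbpbpApbpbbnnnnbb ⇒ bbnnnnbbpbpbAbpbpbbnnnnbb ⇒ bbnnnnbbpbpbbAbbpbpbbnnnnbb ⇒ bbnnnnbbpbpbbbbpbpbbnnnnbb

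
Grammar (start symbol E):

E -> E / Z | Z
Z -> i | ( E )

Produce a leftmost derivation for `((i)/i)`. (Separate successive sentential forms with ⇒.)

E ⇒ Z   [E -> Z]
Z ⇒ (E)   [Z -> ( E )]
(E) ⇒ (E/Z)   [E -> E / Z]
(E/Z) ⇒ (Z/Z)   [E -> Z]
(Z/Z) ⇒ ((E)/Z)   [Z -> ( E )]
((E)/Z) ⇒ ((Z)/Z)   [E -> Z]
((Z)/Z) ⇒ ((i)/Z)   [Z -> i]
((i)/Z) ⇒ ((i)/i)   [Z -> i]

E ⇒ Z ⇒ (E) ⇒ (E/Z) ⇒ (Z/Z) ⇒ ((E)/Z) ⇒ ((Z)/Z) ⇒ ((i)/Z) ⇒ ((i)/i)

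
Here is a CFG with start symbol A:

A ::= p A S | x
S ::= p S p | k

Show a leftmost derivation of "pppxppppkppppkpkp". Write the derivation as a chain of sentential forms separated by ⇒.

A ⇒ pAS   [A ::= p A S]
pAS ⇒ ppASS   [A ::= p A S]
ppASS ⇒ pppASSS   [A ::= p A S]
pppASSS ⇒ pppxSSS   [A ::= x]
pppxSSS ⇒ pppxpSpSS   [S ::= p S p]
pppxpSpSS ⇒ pppxppSppSS   [S ::= p S p]
pppxppSppSS ⇒ pppxpppSpppSS   [S ::= p S p]
pppxpppSpppSS ⇒ pppxppppSppppSS   [S ::= p S p]
pppxppppSppppSS ⇒ pppxppppkppppSS   [S ::= k]
pppxppppkppppSS ⇒ pppxppppkppppkS   [S ::= k]
pppxppppkppppkS ⇒ pppxppppkppppkpSp   [S ::= p S p]
pppxppppkppppkpSp ⇒ pppxppppkppppkpkp   [S ::= k]

A ⇒ pAS ⇒ ppASS ⇒ pppASSS ⇒ pppxSSS ⇒ pppxpSpSS ⇒ pppxppSppSS ⇒ pppxpppSpppSS ⇒ pppxppppSppppSS ⇒ pppxppppkppppSS ⇒ pppxppppkppppkS ⇒ pppxppppkppppkpSp ⇒ pppxppppkppppkpkp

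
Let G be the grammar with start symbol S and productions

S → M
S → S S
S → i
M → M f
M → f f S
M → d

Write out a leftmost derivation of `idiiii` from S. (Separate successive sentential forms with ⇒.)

S⇒SS⇒SSS⇒SSSS⇒SSSSS⇒iSSSS⇒iSSSSS⇒iMSSSS⇒idSSSS⇒idiSSS⇒idiiSS⇒idiiiS⇒idiiii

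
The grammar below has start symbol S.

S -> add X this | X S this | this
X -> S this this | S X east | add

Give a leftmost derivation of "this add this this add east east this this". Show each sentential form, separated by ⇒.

S ⇒ X S this ⇒ S X east S this ⇒ this X east S this ⇒ this S X east east S this ⇒ this X S this X east east S this ⇒ this add S this X east east S this ⇒ this add this this X east east S this ⇒ this add this this add east east S this ⇒ this add this this add east east this this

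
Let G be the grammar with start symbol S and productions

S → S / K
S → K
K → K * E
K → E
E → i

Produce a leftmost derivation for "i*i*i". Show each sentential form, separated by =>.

S => K => K*E => K*E*E => E*E*E => i*E*E => i*i*E => i*i*i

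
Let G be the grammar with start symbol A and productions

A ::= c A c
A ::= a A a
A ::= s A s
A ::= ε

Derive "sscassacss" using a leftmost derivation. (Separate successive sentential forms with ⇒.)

A ⇒ sAs ⇒ ssAss ⇒ sscAcss ⇒ sscaAacss ⇒ sscasAsacss ⇒ sscassacss

A ⇒ sAs   [A ::= s A s]
sAs ⇒ ssAss   [A ::= s A s]
ssAss ⇒ sscAcss   [A ::= c A c]
sscAcss ⇒ sscaAacss   [A ::= a A a]
sscaAacss ⇒ sscasAsacss   [A ::= s A s]
sscasAsacss ⇒ sscassacss   [A ::= ε]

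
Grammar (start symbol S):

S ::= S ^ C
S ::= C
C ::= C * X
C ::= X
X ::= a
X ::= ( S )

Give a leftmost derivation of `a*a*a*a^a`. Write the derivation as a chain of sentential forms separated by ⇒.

S⇒S^C⇒C^C⇒C*X^C⇒C*X*X^C⇒C*X*X*X^C⇒X*X*X*X^C⇒a*X*X*X^C⇒a*a*X*X^C⇒a*a*a*X^C⇒a*a*a*a^C⇒a*a*a*a^X⇒a*a*a*a^a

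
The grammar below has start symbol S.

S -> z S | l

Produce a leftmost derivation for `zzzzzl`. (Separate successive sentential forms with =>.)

S=>zS=>zzS=>zzzS=>zzzzS=>zzzzzS=>zzzzzl

S => zS   [S -> z S]
zS => zzS   [S -> z S]
zzS => zzzS   [S -> z S]
zzzS => zzzzS   [S -> z S]
zzzzS => zzzzzS   [S -> z S]
zzzzzS => zzzzzl   [S -> l]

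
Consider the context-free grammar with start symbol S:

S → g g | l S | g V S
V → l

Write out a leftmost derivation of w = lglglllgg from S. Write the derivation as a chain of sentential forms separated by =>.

S => lS => lgVS => lglS => lglgVS => lglglS => lglgllS => lglglllS => lglglllgg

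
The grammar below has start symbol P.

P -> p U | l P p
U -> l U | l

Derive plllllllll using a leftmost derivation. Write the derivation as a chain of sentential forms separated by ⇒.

P ⇒ pU   [P -> p U]
pU ⇒ plU   [U -> l U]
plU ⇒ pllU   [U -> l U]
pllU ⇒ plllU   [U -> l U]
plllU ⇒ pllllU   [U -> l U]
pllllU ⇒ plllllU   [U -> l U]
plllllU ⇒ pllllllU   [U -> l U]
pllllllU ⇒ plllllllU   [U -> l U]
plllllllU ⇒ pllllllllU   [U -> l U]
pllllllllU ⇒ plllllllll   [U -> l]

P⇒pU⇒plU⇒pllU⇒plllU⇒pllllU⇒plllllU⇒pllllllU⇒plllllllU⇒pllllllllU⇒plllllllll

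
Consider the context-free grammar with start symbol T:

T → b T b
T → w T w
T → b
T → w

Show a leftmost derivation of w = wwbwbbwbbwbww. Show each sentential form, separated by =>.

T => wTw => wwTww => wwbTbww => wwbwTwbww => wwbwbTbwbww => wwbwbbTbbwbww => wwbwbbwbbwbww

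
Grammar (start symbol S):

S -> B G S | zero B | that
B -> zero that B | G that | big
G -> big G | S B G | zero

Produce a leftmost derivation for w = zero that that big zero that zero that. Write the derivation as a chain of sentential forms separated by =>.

S => B G S   [S -> B G S]
B G S => zero that B G S   [B -> zero that B]
zero that B G S => zero that G that G S   [B -> G that]
zero that G that G S => zero that S B G that G S   [G -> S B G]
zero that S B G that G S => zero that that B G that G S   [S -> that]
zero that that B G that G S => zero that that big G that G S   [B -> big]
zero that that big G that G S => zero that that big zero that G S   [G -> zero]
zero that that big zero that G S => zero that that big zero that zero S   [G -> zero]
zero that that big zero that zero S => zero that that big zero that zero that   [S -> that]

S => B G S => zero that B G S => zero that G that G S => zero that S B G that G S => zero that that B G that G S => zero that that big G that G S => zero that that big zero that G S => zero that that big zero that zero S => zero that that big zero that zero that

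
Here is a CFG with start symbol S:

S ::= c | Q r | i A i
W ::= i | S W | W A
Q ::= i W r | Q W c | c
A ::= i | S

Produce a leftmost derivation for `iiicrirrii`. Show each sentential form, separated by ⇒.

S ⇒ iAi ⇒ iSi ⇒ iiAii ⇒ iiSii ⇒ iiQrii ⇒ iiiWrrii ⇒ iiiSWrrii ⇒ iiiQrWrrii ⇒ iiicrWrrii ⇒ iiicrirrii

S ⇒ iAi   [S ::= i A i]
iAi ⇒ iSi   [A ::= S]
iSi ⇒ iiAii   [S ::= i A i]
iiAii ⇒ iiSii   [A ::= S]
iiSii ⇒ iiQrii   [S ::= Q r]
iiQrii ⇒ iiiWrrii   [Q ::= i W r]
iiiWrrii ⇒ iiiSWrrii   [W ::= S W]
iiiSWrrii ⇒ iiiQrWrrii   [S ::= Q r]
iiiQrWrrii ⇒ iiicrWrrii   [Q ::= c]
iiicrWrrii ⇒ iiicrirrii   [W ::= i]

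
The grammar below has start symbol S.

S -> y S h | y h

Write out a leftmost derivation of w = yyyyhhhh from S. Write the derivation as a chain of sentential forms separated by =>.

S => ySh => yyShh => yyyShhh => yyyyhhhh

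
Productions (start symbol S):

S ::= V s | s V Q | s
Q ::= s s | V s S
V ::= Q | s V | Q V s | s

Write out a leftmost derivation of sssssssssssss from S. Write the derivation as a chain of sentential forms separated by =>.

S => sVQ   [S ::= s V Q]
sVQ => ssVQ   [V ::= s V]
ssVQ => ssQVsQ   [V ::= Q V s]
ssQVsQ => ssssVsQ   [Q ::= s s]
ssssVsQ => sssssVsQ   [V ::= s V]
sssssVsQ => sssssQVssQ   [V ::= Q V s]
sssssQVssQ => sssssssVssQ   [Q ::= s s]
sssssssVssQ => ssssssssVssQ   [V ::= s V]
ssssssssVssQ => sssssssssssQ   [V ::= s]
sssssssssssQ => sssssssssssss   [Q ::= s s]

S => sVQ => ssVQ => ssQVsQ => ssssVsQ => sssssVsQ => sssssQVssQ => sssssssVssQ => ssssssssVssQ => sssssssssssQ => sssssssssssss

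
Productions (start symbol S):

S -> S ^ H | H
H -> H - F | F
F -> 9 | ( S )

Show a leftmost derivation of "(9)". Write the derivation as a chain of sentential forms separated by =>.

S => H   [S -> H]
H => F   [H -> F]
F => (S)   [F -> ( S )]
(S) => (H)   [S -> H]
(H) => (F)   [H -> F]
(F) => (9)   [F -> 9]

S => H => F => (S) => (H) => (F) => (9)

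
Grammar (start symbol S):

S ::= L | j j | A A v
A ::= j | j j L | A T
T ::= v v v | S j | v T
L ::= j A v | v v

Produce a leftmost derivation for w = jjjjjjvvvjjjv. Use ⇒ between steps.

S ⇒ L ⇒ jAv ⇒ jATv ⇒ jjjLTv ⇒ jjjjAvTv ⇒ jjjjjjLvTv ⇒ jjjjjjvvvTv ⇒ jjjjjjvvvSjv ⇒ jjjjjjvvvjjjv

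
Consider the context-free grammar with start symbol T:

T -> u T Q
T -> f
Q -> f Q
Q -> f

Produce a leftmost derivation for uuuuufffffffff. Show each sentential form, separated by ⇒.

T ⇒ uTQ   [T -> u T Q]
uTQ ⇒ uuTQQ   [T -> u T Q]
uuTQQ ⇒ uuuTQQQ   [T -> u T Q]
uuuTQQQ ⇒ uuuuTQQQQ   [T -> u T Q]
uuuuTQQQQ ⇒ uuuuuTQQQQQ   [T -> u T Q]
uuuuuTQQQQQ ⇒ uuuuufQQQQQ   [T -> f]
uuuuufQQQQQ ⇒ uuuuuffQQQQQ   [Q -> f Q]
uuuuuffQQQQQ ⇒ uuuuufffQQQQQ   [Q -> f Q]
uuuuufffQQQQQ ⇒ uuuuuffffQQQQ   [Q -> f]
uuuuuffffQQQQ ⇒ uuuuufffffQQQQ   [Q -> f Q]
uuuuufffffQQQQ ⇒ uuuuuffffffQQQ   [Q -> f]
uuuuuffffffQQQ ⇒ uuuuufffffffQQ   [Q -> f]
uuuuufffffffQQ ⇒ uuuuuffffffffQ   [Q -> f]
uuuuuffffffffQ ⇒ uuuuufffffffff   [Q -> f]

T⇒uTQ⇒uuTQQ⇒uuuTQQQ⇒uuuuTQQQQ⇒uuuuuTQQQQQ⇒uuuuufQQQQQ⇒uuuuuffQQQQQ⇒uuuuufffQQQQQ⇒uuuuuffffQQQQ⇒uuuuufffffQQQQ⇒uuuuuffffffQQQ⇒uuuuufffffffQQ⇒uuuuuffffffffQ⇒uuuuufffffffff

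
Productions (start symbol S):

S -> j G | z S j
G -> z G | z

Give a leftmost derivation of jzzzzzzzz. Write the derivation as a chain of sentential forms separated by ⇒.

S⇒jG⇒jzG⇒jzzG⇒jzzzG⇒jzzzzG⇒jzzzzzG⇒jzzzzzzG⇒jzzzzzzzG⇒jzzzzzzzz

S ⇒ jG   [S -> j G]
jG ⇒ jzG   [G -> z G]
jzG ⇒ jzzG   [G -> z G]
jzzG ⇒ jzzzG   [G -> z G]
jzzzG ⇒ jzzzzG   [G -> z G]
jzzzzG ⇒ jzzzzzG   [G -> z G]
jzzzzzG ⇒ jzzzzzzG   [G -> z G]
jzzzzzzG ⇒ jzzzzzzzG   [G -> z G]
jzzzzzzzG ⇒ jzzzzzzzz   [G -> z]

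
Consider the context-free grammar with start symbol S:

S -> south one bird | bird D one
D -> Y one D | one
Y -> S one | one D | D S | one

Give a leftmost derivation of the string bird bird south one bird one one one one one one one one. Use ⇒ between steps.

S ⇒ bird D one ⇒ bird Y one D one ⇒ bird S one one D one ⇒ bird bird D one one one D one ⇒ bird bird Y one D one one one D one ⇒ bird bird S one one D one one one D one ⇒ bird bird south one bird one one D one one one D one ⇒ bird bird south one bird one one one one one one D one ⇒ bird bird south one bird one one one one one one one one

S ⇒ bird D one   [S -> bird D one]
bird D one ⇒ bird Y one D one   [D -> Y one D]
bird Y one D one ⇒ bird S one one D one   [Y -> S one]
bird S one one D one ⇒ bird bird D one one one D one   [S -> bird D one]
bird bird D one one one D one ⇒ bird bird Y one D one one one D one   [D -> Y one D]
bird bird Y one D one one one D one ⇒ bird bird S one one D one one one D one   [Y -> S one]
bird bird S one one D one one one D one ⇒ bird bird south one bird one one D one one one D one   [S -> south one bird]
bird bird south one bird one one D one one one D one ⇒ bird bird south one bird one one one one one one D one   [D -> one]
bird bird south one bird one one one one one one D one ⇒ bird bird south one bird one one one one one one one one   [D -> one]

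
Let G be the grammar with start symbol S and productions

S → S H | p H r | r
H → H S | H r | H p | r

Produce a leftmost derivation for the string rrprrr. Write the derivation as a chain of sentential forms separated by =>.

S=>SH=>SHH=>SHHH=>rHHH=>rHrHH=>rHprHH=>rrprHH=>rrprrH=>rrprrr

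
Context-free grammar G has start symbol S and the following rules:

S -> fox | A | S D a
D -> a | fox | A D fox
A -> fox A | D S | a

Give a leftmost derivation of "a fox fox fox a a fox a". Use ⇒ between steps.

S ⇒ S D a ⇒ S D a D a ⇒ A D a D a ⇒ D S D a D a ⇒ A D fox S D a D a ⇒ a D fox S D a D a ⇒ a fox fox S D a D a ⇒ a fox fox fox D a D a ⇒ a fox fox fox a a D a ⇒ a fox fox fox a a fox a

S ⇒ S D a   [S -> S D a]
S D a ⇒ S D a D a   [S -> S D a]
S D a D a ⇒ A D a D a   [S -> A]
A D a D a ⇒ D S D a D a   [A -> D S]
D S D a D a ⇒ A D fox S D a D a   [D -> A D fox]
A D fox S D a D a ⇒ a D fox S D a D a   [A -> a]
a D fox S D a D a ⇒ a fox fox S D a D a   [D -> fox]
a fox fox S D a D a ⇒ a fox fox fox D a D a   [S -> fox]
a fox fox fox D a D a ⇒ a fox fox fox a a D a   [D -> a]
a fox fox fox a a D a ⇒ a fox fox fox a a fox a   [D -> fox]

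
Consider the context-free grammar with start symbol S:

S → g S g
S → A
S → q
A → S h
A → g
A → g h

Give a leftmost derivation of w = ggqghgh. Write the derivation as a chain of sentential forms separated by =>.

S => A   [S → A]
A => Sh   [A → S h]
Sh => gSgh   [S → g S g]
gSgh => gAgh   [S → A]
gAgh => gShgh   [A → S h]
gShgh => ggSghgh   [S → g S g]
ggSghgh => ggqghgh   [S → q]

S => A => Sh => gSgh => gAgh => gShgh => ggSghgh => ggqghgh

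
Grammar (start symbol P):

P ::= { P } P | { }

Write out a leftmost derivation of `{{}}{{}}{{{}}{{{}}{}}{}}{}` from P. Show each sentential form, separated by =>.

P => {P}P => {{}}P => {{}}{P}P => {{}}{{}}P => {{}}{{}}{P}P => {{}}{{}}{{P}P}P => {{}}{{}}{{{}}P}P => {{}}{{}}{{{}}{P}P}P => {{}}{{}}{{{}}{{P}P}P}P => {{}}{{}}{{{}}{{{}}P}P}P => {{}}{{}}{{{}}{{{}}{}}P}P => {{}}{{}}{{{}}{{{}}{}}{}}P => {{}}{{}}{{{}}{{{}}{}}{}}{}

P => {P}P   [P ::= { P } P]
{P}P => {{}}P   [P ::= { }]
{{}}P => {{}}{P}P   [P ::= { P } P]
{{}}{P}P => {{}}{{}}P   [P ::= { }]
{{}}{{}}P => {{}}{{}}{P}P   [P ::= { P } P]
{{}}{{}}{P}P => {{}}{{}}{{P}P}P   [P ::= { P } P]
{{}}{{}}{{P}P}P => {{}}{{}}{{{}}P}P   [P ::= { }]
{{}}{{}}{{{}}P}P => {{}}{{}}{{{}}{P}P}P   [P ::= { P } P]
{{}}{{}}{{{}}{P}P}P => {{}}{{}}{{{}}{{P}P}P}P   [P ::= { P } P]
{{}}{{}}{{{}}{{P}P}P}P => {{}}{{}}{{{}}{{{}}P}P}P   [P ::= { }]
{{}}{{}}{{{}}{{{}}P}P}P => {{}}{{}}{{{}}{{{}}{}}P}P   [P ::= { }]
{{}}{{}}{{{}}{{{}}{}}P}P => {{}}{{}}{{{}}{{{}}{}}{}}P   [P ::= { }]
{{}}{{}}{{{}}{{{}}{}}{}}P => {{}}{{}}{{{}}{{{}}{}}{}}{}   [P ::= { }]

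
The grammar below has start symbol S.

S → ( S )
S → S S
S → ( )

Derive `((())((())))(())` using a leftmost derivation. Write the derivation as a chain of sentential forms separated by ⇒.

S ⇒ SS ⇒ (S)S ⇒ (SS)S ⇒ ((S)S)S ⇒ ((())S)S ⇒ ((())(S))S ⇒ ((())((S)))S ⇒ ((())((())))S ⇒ ((())((())))(S) ⇒ ((())((())))(())

S ⇒ SS   [S → S S]
SS ⇒ (S)S   [S → ( S )]
(S)S ⇒ (SS)S   [S → S S]
(SS)S ⇒ ((S)S)S   [S → ( S )]
((S)S)S ⇒ ((())S)S   [S → ( )]
((())S)S ⇒ ((())(S))S   [S → ( S )]
((())(S))S ⇒ ((())((S)))S   [S → ( S )]
((())((S)))S ⇒ ((())((())))S   [S → ( )]
((())((())))S ⇒ ((())((())))(S)   [S → ( S )]
((())((())))(S) ⇒ ((())((())))(())   [S → ( )]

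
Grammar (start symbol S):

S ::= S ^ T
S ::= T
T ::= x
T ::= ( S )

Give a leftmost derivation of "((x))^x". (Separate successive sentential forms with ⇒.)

S ⇒ S^T   [S ::= S ^ T]
S^T ⇒ T^T   [S ::= T]
T^T ⇒ (S)^T   [T ::= ( S )]
(S)^T ⇒ (T)^T   [S ::= T]
(T)^T ⇒ ((S))^T   [T ::= ( S )]
((S))^T ⇒ ((T))^T   [S ::= T]
((T))^T ⇒ ((x))^T   [T ::= x]
((x))^T ⇒ ((x))^x   [T ::= x]

S ⇒ S^T ⇒ T^T ⇒ (S)^T ⇒ (T)^T ⇒ ((S))^T ⇒ ((T))^T ⇒ ((x))^T ⇒ ((x))^x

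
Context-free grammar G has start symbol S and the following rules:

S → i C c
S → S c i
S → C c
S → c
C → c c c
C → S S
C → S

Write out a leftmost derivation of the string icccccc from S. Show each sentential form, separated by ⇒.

S ⇒ Cc   [S → C c]
Cc ⇒ SSc   [C → S S]
SSc ⇒ iCcSc   [S → i C c]
iCcSc ⇒ iccccSc   [C → c c c]
iccccSc ⇒ icccccc   [S → c]

S⇒Cc⇒SSc⇒iCcSc⇒iccccSc⇒icccccc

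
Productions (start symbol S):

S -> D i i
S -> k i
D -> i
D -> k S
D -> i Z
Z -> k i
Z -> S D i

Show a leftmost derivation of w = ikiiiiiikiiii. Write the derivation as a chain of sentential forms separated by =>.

S => Dii => iZii => iSDiii => iDiiDiii => ikSiiDiii => ikDiiiiDiii => ikiiiiiDiii => ikiiiiiiZiii => ikiiiiiikiiii

S => Dii   [S -> D i i]
Dii => iZii   [D -> i Z]
iZii => iSDiii   [Z -> S D i]
iSDiii => iDiiDiii   [S -> D i i]
iDiiDiii => ikSiiDiii   [D -> k S]
ikSiiDiii => ikDiiiiDiii   [S -> D i i]
ikDiiiiDiii => ikiiiiiDiii   [D -> i]
ikiiiiiDiii => ikiiiiiiZiii   [D -> i Z]
ikiiiiiiZiii => ikiiiiiikiiii   [Z -> k i]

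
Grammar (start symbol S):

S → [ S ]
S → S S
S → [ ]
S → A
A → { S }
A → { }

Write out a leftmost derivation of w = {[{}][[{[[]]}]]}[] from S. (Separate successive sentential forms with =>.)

S => SS   [S → S S]
SS => AS   [S → A]
AS => {S}S   [A → { S }]
{S}S => {SS}S   [S → S S]
{SS}S => {[S]S}S   [S → [ S ]]
{[S]S}S => {[A]S}S   [S → A]
{[A]S}S => {[{}]S}S   [A → { }]
{[{}]S}S => {[{}][S]}S   [S → [ S ]]
{[{}][S]}S => {[{}][[S]]}S   [S → [ S ]]
{[{}][[S]]}S => {[{}][[A]]}S   [S → A]
{[{}][[A]]}S => {[{}][[{S}]]}S   [A → { S }]
{[{}][[{S}]]}S => {[{}][[{[S]}]]}S   [S → [ S ]]
{[{}][[{[S]}]]}S => {[{}][[{[[]]}]]}S   [S → [ ]]
{[{}][[{[[]]}]]}S => {[{}][[{[[]]}]]}[]   [S → [ ]]

S=>SS=>AS=>{S}S=>{SS}S=>{[S]S}S=>{[A]S}S=>{[{}]S}S=>{[{}][S]}S=>{[{}][[S]]}S=>{[{}][[A]]}S=>{[{}][[{S}]]}S=>{[{}][[{[S]}]]}S=>{[{}][[{[[]]}]]}S=>{[{}][[{[[]]}]]}[]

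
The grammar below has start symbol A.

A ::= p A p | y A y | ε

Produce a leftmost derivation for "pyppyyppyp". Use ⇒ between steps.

A ⇒ pAp ⇒ pyAyp ⇒ pypApyp ⇒ pyppAppyp ⇒ pyppyAyppyp ⇒ pyppyyppyp

A ⇒ pAp   [A ::= p A p]
pAp ⇒ pyAyp   [A ::= y A y]
pyAyp ⇒ pypApyp   [A ::= p A p]
pypApyp ⇒ pyppAppyp   [A ::= p A p]
pyppAppyp ⇒ pyppyAyppyp   [A ::= y A y]
pyppyAyppyp ⇒ pyppyyppyp   [A ::= ε]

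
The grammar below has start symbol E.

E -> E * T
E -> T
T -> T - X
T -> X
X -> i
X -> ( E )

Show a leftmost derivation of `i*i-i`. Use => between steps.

E => E*T => T*T => X*T => i*T => i*T-X => i*X-X => i*i-X => i*i-i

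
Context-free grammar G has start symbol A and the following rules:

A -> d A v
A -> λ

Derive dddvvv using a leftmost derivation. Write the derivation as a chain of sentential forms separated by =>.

A => dAv => ddAvv => dddAvvv => dddvvv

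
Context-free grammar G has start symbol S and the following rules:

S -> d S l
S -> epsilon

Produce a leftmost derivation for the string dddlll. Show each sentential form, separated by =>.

S => dSl   [S -> d S l]
dSl => ddSll   [S -> d S l]
ddSll => dddSlll   [S -> d S l]
dddSlll => dddlll   [S -> epsilon]

S=>dSl=>ddSll=>dddSlll=>dddlll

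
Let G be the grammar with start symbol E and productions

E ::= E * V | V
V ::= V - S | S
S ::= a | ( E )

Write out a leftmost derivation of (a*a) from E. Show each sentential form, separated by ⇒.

E ⇒ V ⇒ S ⇒ (E) ⇒ (E*V) ⇒ (V*V) ⇒ (S*V) ⇒ (a*V) ⇒ (a*S) ⇒ (a*a)

E ⇒ V   [E ::= V]
V ⇒ S   [V ::= S]
S ⇒ (E)   [S ::= ( E )]
(E) ⇒ (E*V)   [E ::= E * V]
(E*V) ⇒ (V*V)   [E ::= V]
(V*V) ⇒ (S*V)   [V ::= S]
(S*V) ⇒ (a*V)   [S ::= a]
(a*V) ⇒ (a*S)   [V ::= S]
(a*S) ⇒ (a*a)   [S ::= a]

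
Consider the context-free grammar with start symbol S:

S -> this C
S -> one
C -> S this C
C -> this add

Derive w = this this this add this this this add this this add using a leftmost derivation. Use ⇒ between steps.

S ⇒ this C ⇒ this S this C ⇒ this this C this C ⇒ this this this add this C ⇒ this this this add this S this C ⇒ this this this add this this C this C ⇒ this this this add this this this add this C ⇒ this this this add this this this add this this add

S ⇒ this C   [S -> this C]
this C ⇒ this S this C   [C -> S this C]
this S this C ⇒ this this C this C   [S -> this C]
this this C this C ⇒ this this this add this C   [C -> this add]
this this this add this C ⇒ this this this add this S this C   [C -> S this C]
this this this add this S this C ⇒ this this this add this this C this C   [S -> this C]
this this this add this this C this C ⇒ this this this add this this this add this C   [C -> this add]
this this this add this this this add this C ⇒ this this this add this this this add this this add   [C -> this add]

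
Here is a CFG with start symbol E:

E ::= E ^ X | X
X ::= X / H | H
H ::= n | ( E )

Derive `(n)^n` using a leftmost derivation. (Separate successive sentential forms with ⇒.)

E ⇒ E^X ⇒ X^X ⇒ H^X ⇒ (E)^X ⇒ (X)^X ⇒ (H)^X ⇒ (n)^X ⇒ (n)^H ⇒ (n)^n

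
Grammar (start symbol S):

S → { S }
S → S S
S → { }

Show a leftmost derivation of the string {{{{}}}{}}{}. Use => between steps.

S => SS => {S}S => {SS}S => {{S}S}S => {{{S}}S}S => {{{{}}}S}S => {{{{}}}{}}S => {{{{}}}{}}{}

S => SS   [S → S S]
SS => {S}S   [S → { S }]
{S}S => {SS}S   [S → S S]
{SS}S => {{S}S}S   [S → { S }]
{{S}S}S => {{{S}}S}S   [S → { S }]
{{{S}}S}S => {{{{}}}S}S   [S → { }]
{{{{}}}S}S => {{{{}}}{}}S   [S → { }]
{{{{}}}{}}S => {{{{}}}{}}{}   [S → { }]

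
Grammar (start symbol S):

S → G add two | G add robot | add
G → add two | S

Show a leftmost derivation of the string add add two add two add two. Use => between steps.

S => G add two => S add two => G add two add two => S add two add two => G add two add two add two => S add two add two add two => add add two add two add two

S => G add two   [S → G add two]
G add two => S add two   [G → S]
S add two => G add two add two   [S → G add two]
G add two add two => S add two add two   [G → S]
S add two add two => G add two add two add two   [S → G add two]
G add two add two add two => S add two add two add two   [G → S]
S add two add two add two => add add two add two add two   [S → add]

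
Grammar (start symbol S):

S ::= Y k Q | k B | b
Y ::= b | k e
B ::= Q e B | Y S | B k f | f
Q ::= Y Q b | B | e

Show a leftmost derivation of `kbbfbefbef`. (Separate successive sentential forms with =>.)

S => kB => kQeB => kYQbeB => kbQbeB => kbBbeB => kbQeBbeB => kbYQbeBbeB => kbbQbeBbeB => kbbBbeBbeB => kbbfbeBbeB => kbbfbefbeB => kbbfbefbef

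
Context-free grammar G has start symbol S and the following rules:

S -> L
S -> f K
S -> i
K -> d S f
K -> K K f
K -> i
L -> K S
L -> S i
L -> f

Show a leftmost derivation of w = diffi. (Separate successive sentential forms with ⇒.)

S⇒L⇒KS⇒dSfS⇒difS⇒difL⇒difSi⇒difLi⇒diffi

S ⇒ L   [S -> L]
L ⇒ KS   [L -> K S]
KS ⇒ dSfS   [K -> d S f]
dSfS ⇒ difS   [S -> i]
difS ⇒ difL   [S -> L]
difL ⇒ difSi   [L -> S i]
difSi ⇒ difLi   [S -> L]
difLi ⇒ diffi   [L -> f]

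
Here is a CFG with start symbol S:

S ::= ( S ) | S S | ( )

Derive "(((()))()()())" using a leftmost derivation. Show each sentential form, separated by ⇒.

S ⇒ (S)   [S ::= ( S )]
(S) ⇒ (SS)   [S ::= S S]
(SS) ⇒ (SSS)   [S ::= S S]
(SSS) ⇒ (SSSS)   [S ::= S S]
(SSSS) ⇒ ((S)SSS)   [S ::= ( S )]
((S)SSS) ⇒ (((S))SSS)   [S ::= ( S )]
(((S))SSS) ⇒ (((()))SSS)   [S ::= ( )]
(((()))SSS) ⇒ (((()))()SS)   [S ::= ( )]
(((()))()SS) ⇒ (((()))()()S)   [S ::= ( )]
(((()))()()S) ⇒ (((()))()()())   [S ::= ( )]

S ⇒ (S) ⇒ (SS) ⇒ (SSS) ⇒ (SSSS) ⇒ ((S)SSS) ⇒ (((S))SSS) ⇒ (((()))SSS) ⇒ (((()))()SS) ⇒ (((()))()()S) ⇒ (((()))()()())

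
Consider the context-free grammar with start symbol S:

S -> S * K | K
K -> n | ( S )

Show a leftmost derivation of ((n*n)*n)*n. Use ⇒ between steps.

S ⇒ S*K   [S -> S * K]
S*K ⇒ K*K   [S -> K]
K*K ⇒ (S)*K   [K -> ( S )]
(S)*K ⇒ (S*K)*K   [S -> S * K]
(S*K)*K ⇒ (K*K)*K   [S -> K]
(K*K)*K ⇒ ((S)*K)*K   [K -> ( S )]
((S)*K)*K ⇒ ((S*K)*K)*K   [S -> S * K]
((S*K)*K)*K ⇒ ((K*K)*K)*K   [S -> K]
((K*K)*K)*K ⇒ ((n*K)*K)*K   [K -> n]
((n*K)*K)*K ⇒ ((n*n)*K)*K   [K -> n]
((n*n)*K)*K ⇒ ((n*n)*n)*K   [K -> n]
((n*n)*n)*K ⇒ ((n*n)*n)*n   [K -> n]

S ⇒ S*K ⇒ K*K ⇒ (S)*K ⇒ (S*K)*K ⇒ (K*K)*K ⇒ ((S)*K)*K ⇒ ((S*K)*K)*K ⇒ ((K*K)*K)*K ⇒ ((n*K)*K)*K ⇒ ((n*n)*K)*K ⇒ ((n*n)*n)*K ⇒ ((n*n)*n)*n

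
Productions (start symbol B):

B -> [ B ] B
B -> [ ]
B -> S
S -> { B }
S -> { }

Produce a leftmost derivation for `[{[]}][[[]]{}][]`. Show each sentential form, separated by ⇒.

B ⇒ [B]B   [B -> [ B ] B]
[B]B ⇒ [S]B   [B -> S]
[S]B ⇒ [{B}]B   [S -> { B }]
[{B}]B ⇒ [{[]}]B   [B -> [ ]]
[{[]}]B ⇒ [{[]}][B]B   [B -> [ B ] B]
[{[]}][B]B ⇒ [{[]}][[B]B]B   [B -> [ B ] B]
[{[]}][[B]B]B ⇒ [{[]}][[[]]B]B   [B -> [ ]]
[{[]}][[[]]B]B ⇒ [{[]}][[[]]S]B   [B -> S]
[{[]}][[[]]S]B ⇒ [{[]}][[[]]{}]B   [S -> { }]
[{[]}][[[]]{}]B ⇒ [{[]}][[[]]{}][]   [B -> [ ]]

B ⇒ [B]B ⇒ [S]B ⇒ [{B}]B ⇒ [{[]}]B ⇒ [{[]}][B]B ⇒ [{[]}][[B]B]B ⇒ [{[]}][[[]]B]B ⇒ [{[]}][[[]]S]B ⇒ [{[]}][[[]]{}]B ⇒ [{[]}][[[]]{}][]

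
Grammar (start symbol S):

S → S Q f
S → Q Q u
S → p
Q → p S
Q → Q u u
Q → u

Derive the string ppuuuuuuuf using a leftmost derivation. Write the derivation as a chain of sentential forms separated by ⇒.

S ⇒ SQf ⇒ pQf ⇒ ppSf ⇒ ppQQuf ⇒ ppQuuQuf ⇒ ppuuuQuf ⇒ ppuuuQuuuf ⇒ ppuuuuuuuf

S ⇒ SQf   [S → S Q f]
SQf ⇒ pQf   [S → p]
pQf ⇒ ppSf   [Q → p S]
ppSf ⇒ ppQQuf   [S → Q Q u]
ppQQuf ⇒ ppQuuQuf   [Q → Q u u]
ppQuuQuf ⇒ ppuuuQuf   [Q → u]
ppuuuQuf ⇒ ppuuuQuuuf   [Q → Q u u]
ppuuuQuuuf ⇒ ppuuuuuuuf   [Q → u]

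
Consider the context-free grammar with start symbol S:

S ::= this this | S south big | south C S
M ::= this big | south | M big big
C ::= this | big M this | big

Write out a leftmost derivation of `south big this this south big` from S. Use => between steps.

S => S south big   [S ::= S south big]
S south big => south C S south big   [S ::= south C S]
south C S south big => south big S south big   [C ::= big]
south big S south big => south big this this south big   [S ::= this this]

S => S south big => south C S south big => south big S south big => south big this this south big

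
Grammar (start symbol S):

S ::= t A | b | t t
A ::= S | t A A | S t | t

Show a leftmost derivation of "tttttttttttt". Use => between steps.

S=>tA=>ttAA=>ttStA=>tttAtA=>ttttAAtA=>ttttSAtA=>tttttAAtA=>ttttttAAAtA=>ttttttSAAtA=>tttttttAAAtA=>ttttttttAAtA=>tttttttttAtA=>tttttttttttA=>tttttttttttt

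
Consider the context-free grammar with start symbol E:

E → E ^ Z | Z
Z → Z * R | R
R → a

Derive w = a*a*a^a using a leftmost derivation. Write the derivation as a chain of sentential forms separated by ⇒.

E ⇒ E^Z ⇒ Z^Z ⇒ Z*R^Z ⇒ Z*R*R^Z ⇒ R*R*R^Z ⇒ a*R*R^Z ⇒ a*a*R^Z ⇒ a*a*a^Z ⇒ a*a*a^R ⇒ a*a*a^a

E ⇒ E^Z   [E → E ^ Z]
E^Z ⇒ Z^Z   [E → Z]
Z^Z ⇒ Z*R^Z   [Z → Z * R]
Z*R^Z ⇒ Z*R*R^Z   [Z → Z * R]
Z*R*R^Z ⇒ R*R*R^Z   [Z → R]
R*R*R^Z ⇒ a*R*R^Z   [R → a]
a*R*R^Z ⇒ a*a*R^Z   [R → a]
a*a*R^Z ⇒ a*a*a^Z   [R → a]
a*a*a^Z ⇒ a*a*a^R   [Z → R]
a*a*a^R ⇒ a*a*a^a   [R → a]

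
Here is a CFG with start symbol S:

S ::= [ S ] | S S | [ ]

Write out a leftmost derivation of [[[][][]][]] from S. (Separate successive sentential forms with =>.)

S => [S] => [SS] => [[S]S] => [[SS]S] => [[SSS]S] => [[[]SS]S] => [[[][]S]S] => [[[][][]]S] => [[[][][]][]]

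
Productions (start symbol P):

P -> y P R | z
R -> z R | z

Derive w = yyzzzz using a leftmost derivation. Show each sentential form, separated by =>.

P => yPR   [P -> y P R]
yPR => yyPRR   [P -> y P R]
yyPRR => yyzRR   [P -> z]
yyzRR => yyzzR   [R -> z]
yyzzR => yyzzzR   [R -> z R]
yyzzzR => yyzzzz   [R -> z]

P => yPR => yyPRR => yyzRR => yyzzR => yyzzzR => yyzzzz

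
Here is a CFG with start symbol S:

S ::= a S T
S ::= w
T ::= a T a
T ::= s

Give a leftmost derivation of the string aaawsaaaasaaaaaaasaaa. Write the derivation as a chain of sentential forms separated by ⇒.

S ⇒ aST ⇒ aaSTT ⇒ aaaSTTT ⇒ aaawTTT ⇒ aaawsTT ⇒ aaawsaTaT ⇒ aaawsaaTaaT ⇒ aaawsaaaTaaaT ⇒ aaawsaaaaTaaaaT ⇒ aaawsaaaasaaaaT ⇒ aaawsaaaasaaaaaTa ⇒ aaawsaaaasaaaaaaTaa ⇒ aaawsaaaasaaaaaaaTaaa ⇒ aaawsaaaasaaaaaaasaaa

S ⇒ aST   [S ::= a S T]
aST ⇒ aaSTT   [S ::= a S T]
aaSTT ⇒ aaaSTTT   [S ::= a S T]
aaaSTTT ⇒ aaawTTT   [S ::= w]
aaawTTT ⇒ aaawsTT   [T ::= s]
aaawsTT ⇒ aaawsaTaT   [T ::= a T a]
aaawsaTaT ⇒ aaawsaaTaaT   [T ::= a T a]
aaawsaaTaaT ⇒ aaawsaaaTaaaT   [T ::= a T a]
aaawsaaaTaaaT ⇒ aaawsaaaaTaaaaT   [T ::= a T a]
aaawsaaaaTaaaaT ⇒ aaawsaaaasaaaaT   [T ::= s]
aaawsaaaasaaaaT ⇒ aaawsaaaasaaaaaTa   [T ::= a T a]
aaawsaaaasaaaaaTa ⇒ aaawsaaaasaaaaaaTaa   [T ::= a T a]
aaawsaaaasaaaaaaTaa ⇒ aaawsaaaasaaaaaaaTaaa   [T ::= a T a]
aaawsaaaasaaaaaaaTaaa ⇒ aaawsaaaasaaaaaaasaaa   [T ::= s]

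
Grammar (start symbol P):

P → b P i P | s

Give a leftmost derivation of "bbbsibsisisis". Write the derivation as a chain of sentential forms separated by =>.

P => bPiP => bbPiPiP => bbbPiPiPiP => bbbsiPiPiP => bbbsibPiPiPiP => bbbsibsiPiPiP => bbbsibsisiPiP => bbbsibsisisiP => bbbsibsisisis

P => bPiP   [P → b P i P]
bPiP => bbPiPiP   [P → b P i P]
bbPiPiP => bbbPiPiPiP   [P → b P i P]
bbbPiPiPiP => bbbsiPiPiP   [P → s]
bbbsiPiPiP => bbbsibPiPiPiP   [P → b P i P]
bbbsibPiPiPiP => bbbsibsiPiPiP   [P → s]
bbbsibsiPiPiP => bbbsibsisiPiP   [P → s]
bbbsibsisiPiP => bbbsibsisisiP   [P → s]
bbbsibsisisiP => bbbsibsisisis   [P → s]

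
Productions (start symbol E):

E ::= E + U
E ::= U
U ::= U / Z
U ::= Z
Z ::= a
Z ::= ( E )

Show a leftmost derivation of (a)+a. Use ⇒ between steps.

E ⇒ E+U ⇒ U+U ⇒ Z+U ⇒ (E)+U ⇒ (U)+U ⇒ (Z)+U ⇒ (a)+U ⇒ (a)+Z ⇒ (a)+a

E ⇒ E+U   [E ::= E + U]
E+U ⇒ U+U   [E ::= U]
U+U ⇒ Z+U   [U ::= Z]
Z+U ⇒ (E)+U   [Z ::= ( E )]
(E)+U ⇒ (U)+U   [E ::= U]
(U)+U ⇒ (Z)+U   [U ::= Z]
(Z)+U ⇒ (a)+U   [Z ::= a]
(a)+U ⇒ (a)+Z   [U ::= Z]
(a)+Z ⇒ (a)+a   [Z ::= a]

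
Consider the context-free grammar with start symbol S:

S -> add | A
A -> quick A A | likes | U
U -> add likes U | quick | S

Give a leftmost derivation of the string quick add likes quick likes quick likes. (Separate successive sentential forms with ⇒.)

S ⇒ A   [S -> A]
A ⇒ quick A A   [A -> quick A A]
quick A A ⇒ quick U A   [A -> U]
quick U A ⇒ quick add likes U A   [U -> add likes U]
quick add likes U A ⇒ quick add likes S A   [U -> S]
quick add likes S A ⇒ quick add likes A A   [S -> A]
quick add likes A A ⇒ quick add likes quick A A A   [A -> quick A A]
quick add likes quick A A A ⇒ quick add likes quick likes A A   [A -> likes]
quick add likes quick likes A A ⇒ quick add likes quick likes U A   [A -> U]
quick add likes quick likes U A ⇒ quick add likes quick likes quick A   [U -> quick]
quick add likes quick likes quick A ⇒ quick add likes quick likes quick likes   [A -> likes]

S ⇒ A ⇒ quick A A ⇒ quick U A ⇒ quick add likes U A ⇒ quick add likes S A ⇒ quick add likes A A ⇒ quick add likes quick A A A ⇒ quick add likes quick likes A A ⇒ quick add likes quick likes U A ⇒ quick add likes quick likes quick A ⇒ quick add likes quick likes quick likes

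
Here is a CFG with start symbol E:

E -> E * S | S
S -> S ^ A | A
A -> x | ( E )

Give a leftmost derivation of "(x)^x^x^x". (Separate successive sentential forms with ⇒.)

E ⇒ S ⇒ S^A ⇒ S^A^A ⇒ S^A^A^A ⇒ A^A^A^A ⇒ (E)^A^A^A ⇒ (S)^A^A^A ⇒ (A)^A^A^A ⇒ (x)^A^A^A ⇒ (x)^x^A^A ⇒ (x)^x^x^A ⇒ (x)^x^x^x

E ⇒ S   [E -> S]
S ⇒ S^A   [S -> S ^ A]
S^A ⇒ S^A^A   [S -> S ^ A]
S^A^A ⇒ S^A^A^A   [S -> S ^ A]
S^A^A^A ⇒ A^A^A^A   [S -> A]
A^A^A^A ⇒ (E)^A^A^A   [A -> ( E )]
(E)^A^A^A ⇒ (S)^A^A^A   [E -> S]
(S)^A^A^A ⇒ (A)^A^A^A   [S -> A]
(A)^A^A^A ⇒ (x)^A^A^A   [A -> x]
(x)^A^A^A ⇒ (x)^x^A^A   [A -> x]
(x)^x^A^A ⇒ (x)^x^x^A   [A -> x]
(x)^x^x^A ⇒ (x)^x^x^x   [A -> x]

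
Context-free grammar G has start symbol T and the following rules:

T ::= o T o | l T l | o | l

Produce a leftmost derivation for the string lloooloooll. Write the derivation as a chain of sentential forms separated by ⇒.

T⇒lTl⇒llTll⇒lloToll⇒llooTooll⇒lloooToooll⇒lloooloooll

T ⇒ lTl   [T ::= l T l]
lTl ⇒ llTll   [T ::= l T l]
llTll ⇒ lloToll   [T ::= o T o]
lloToll ⇒ llooTooll   [T ::= o T o]
llooTooll ⇒ lloooToooll   [T ::= o T o]
lloooToooll ⇒ lloooloooll   [T ::= l]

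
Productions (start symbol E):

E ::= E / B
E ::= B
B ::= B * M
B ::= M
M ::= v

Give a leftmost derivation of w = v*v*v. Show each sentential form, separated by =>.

E=>B=>B*M=>B*M*M=>M*M*M=>v*M*M=>v*v*M=>v*v*v

E => B   [E ::= B]
B => B*M   [B ::= B * M]
B*M => B*M*M   [B ::= B * M]
B*M*M => M*M*M   [B ::= M]
M*M*M => v*M*M   [M ::= v]
v*M*M => v*v*M   [M ::= v]
v*v*M => v*v*v   [M ::= v]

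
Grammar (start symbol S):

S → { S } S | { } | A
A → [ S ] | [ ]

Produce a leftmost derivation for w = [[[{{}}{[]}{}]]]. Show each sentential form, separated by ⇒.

S ⇒ A ⇒ [S] ⇒ [A] ⇒ [[S]] ⇒ [[A]] ⇒ [[[S]]] ⇒ [[[{S}S]]] ⇒ [[[{{}}S]]] ⇒ [[[{{}}{S}S]]] ⇒ [[[{{}}{A}S]]] ⇒ [[[{{}}{[]}S]]] ⇒ [[[{{}}{[]}{}]]]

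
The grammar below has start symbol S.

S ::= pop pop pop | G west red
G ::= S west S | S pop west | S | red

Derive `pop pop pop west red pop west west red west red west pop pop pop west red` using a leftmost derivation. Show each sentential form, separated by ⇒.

S ⇒ G west red ⇒ S west S west red ⇒ G west red west S west red ⇒ S west red west S west red ⇒ G west red west red west S west red ⇒ S pop west west red west red west S west red ⇒ G west red pop west west red west red west S west red ⇒ S west red pop west west red west red west S west red ⇒ pop pop pop west red pop west west red west red west S west red ⇒ pop pop pop west red pop west west red west red west pop pop pop west red

S ⇒ G west red   [S ::= G west red]
G west red ⇒ S west S west red   [G ::= S west S]
S west S west red ⇒ G west red west S west red   [S ::= G west red]
G west red west S west red ⇒ S west red west S west red   [G ::= S]
S west red west S west red ⇒ G west red west red west S west red   [S ::= G west red]
G west red west red west S west red ⇒ S pop west west red west red west S west red   [G ::= S pop west]
S pop west west red west red west S west red ⇒ G west red pop west west red west red west S west red   [S ::= G west red]
G west red pop west west red west red west S west red ⇒ S west red pop west west red west red west S west red   [G ::= S]
S west red pop west west red west red west S west red ⇒ pop pop pop west red pop west west red west red west S west red   [S ::= pop pop pop]
pop pop pop west red pop west west red west red west S west red ⇒ pop pop pop west red pop west west red west red west pop pop pop west red   [S ::= pop pop pop]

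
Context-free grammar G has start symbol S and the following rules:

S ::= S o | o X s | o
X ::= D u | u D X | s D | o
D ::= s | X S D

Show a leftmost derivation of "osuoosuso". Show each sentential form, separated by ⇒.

S⇒So⇒oXso⇒oDuso⇒oXSDuso⇒oDuSDuso⇒osuSDuso⇒osuSoDuso⇒osuooDuso⇒osuoosuso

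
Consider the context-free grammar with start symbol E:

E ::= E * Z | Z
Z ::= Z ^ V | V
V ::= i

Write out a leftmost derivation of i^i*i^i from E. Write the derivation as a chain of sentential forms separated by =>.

E => E*Z   [E ::= E * Z]
E*Z => Z*Z   [E ::= Z]
Z*Z => Z^V*Z   [Z ::= Z ^ V]
Z^V*Z => V^V*Z   [Z ::= V]
V^V*Z => i^V*Z   [V ::= i]
i^V*Z => i^i*Z   [V ::= i]
i^i*Z => i^i*Z^V   [Z ::= Z ^ V]
i^i*Z^V => i^i*V^V   [Z ::= V]
i^i*V^V => i^i*i^V   [V ::= i]
i^i*i^V => i^i*i^i   [V ::= i]

E=>E*Z=>Z*Z=>Z^V*Z=>V^V*Z=>i^V*Z=>i^i*Z=>i^i*Z^V=>i^i*V^V=>i^i*i^V=>i^i*i^i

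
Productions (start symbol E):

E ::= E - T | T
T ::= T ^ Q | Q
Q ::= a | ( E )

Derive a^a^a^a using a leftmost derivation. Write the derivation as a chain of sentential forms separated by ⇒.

E ⇒ T   [E ::= T]
T ⇒ T^Q   [T ::= T ^ Q]
T^Q ⇒ T^Q^Q   [T ::= T ^ Q]
T^Q^Q ⇒ T^Q^Q^Q   [T ::= T ^ Q]
T^Q^Q^Q ⇒ Q^Q^Q^Q   [T ::= Q]
Q^Q^Q^Q ⇒ a^Q^Q^Q   [Q ::= a]
a^Q^Q^Q ⇒ a^a^Q^Q   [Q ::= a]
a^a^Q^Q ⇒ a^a^a^Q   [Q ::= a]
a^a^a^Q ⇒ a^a^a^a   [Q ::= a]

E ⇒ T ⇒ T^Q ⇒ T^Q^Q ⇒ T^Q^Q^Q ⇒ Q^Q^Q^Q ⇒ a^Q^Q^Q ⇒ a^a^Q^Q ⇒ a^a^a^Q ⇒ a^a^a^a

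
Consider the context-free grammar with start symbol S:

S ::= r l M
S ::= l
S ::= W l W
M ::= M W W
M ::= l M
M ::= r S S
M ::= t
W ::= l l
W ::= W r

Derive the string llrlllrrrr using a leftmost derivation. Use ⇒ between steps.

S ⇒ WlW   [S ::= W l W]
WlW ⇒ WrlW   [W ::= W r]
WrlW ⇒ llrlW   [W ::= l l]
llrlW ⇒ llrlWr   [W ::= W r]
llrlWr ⇒ llrlWrr   [W ::= W r]
llrlWrr ⇒ llrlWrrr   [W ::= W r]
llrlWrrr ⇒ llrlWrrrr   [W ::= W r]
llrlWrrrr ⇒ llrlllrrrr   [W ::= l l]

S⇒WlW⇒WrlW⇒llrlW⇒llrlWr⇒llrlWrr⇒llrlWrrr⇒llrlWrrrr⇒llrlllrrrr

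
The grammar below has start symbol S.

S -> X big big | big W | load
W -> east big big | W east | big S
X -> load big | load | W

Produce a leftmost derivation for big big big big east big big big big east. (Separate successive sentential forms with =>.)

S => big W => big W east => big big S east => big big X big big east => big big W big big east => big big big S big big east => big big big big W big big east => big big big big east big big big big east

S => big W   [S -> big W]
big W => big W east   [W -> W east]
big W east => big big S east   [W -> big S]
big big S east => big big X big big east   [S -> X big big]
big big X big big east => big big W big big east   [X -> W]
big big W big big east => big big big S big big east   [W -> big S]
big big big S big big east => big big big big W big big east   [S -> big W]
big big big big W big big east => big big big big east big big big big east   [W -> east big big]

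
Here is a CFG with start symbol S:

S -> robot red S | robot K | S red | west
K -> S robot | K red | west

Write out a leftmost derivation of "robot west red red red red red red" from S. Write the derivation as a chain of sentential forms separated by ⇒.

S ⇒ robot K ⇒ robot K red ⇒ robot K red red ⇒ robot K red red red ⇒ robot K red red red red ⇒ robot K red red red red red ⇒ robot K red red red red red red ⇒ robot west red red red red red red

S ⇒ robot K   [S -> robot K]
robot K ⇒ robot K red   [K -> K red]
robot K red ⇒ robot K red red   [K -> K red]
robot K red red ⇒ robot K red red red   [K -> K red]
robot K red red red ⇒ robot K red red red red   [K -> K red]
robot K red red red red ⇒ robot K red red red red red   [K -> K red]
robot K red red red red red ⇒ robot K red red red red red red   [K -> K red]
robot K red red red red red red ⇒ robot west red red red red red red   [K -> west]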